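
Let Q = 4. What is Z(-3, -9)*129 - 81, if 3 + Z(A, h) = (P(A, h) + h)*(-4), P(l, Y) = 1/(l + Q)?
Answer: 3660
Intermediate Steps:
P(l, Y) = 1/(4 + l) (P(l, Y) = 1/(l + 4) = 1/(4 + l))
Z(A, h) = -3 - 4*h - 4/(4 + A) (Z(A, h) = -3 + (1/(4 + A) + h)*(-4) = -3 + (h + 1/(4 + A))*(-4) = -3 + (-4*h - 4/(4 + A)) = -3 - 4*h - 4/(4 + A))
Z(-3, -9)*129 - 81 = ((-4 + (-3 - 4*(-9))*(4 - 3))/(4 - 3))*129 - 81 = ((-4 + (-3 + 36)*1)/1)*129 - 81 = (1*(-4 + 33*1))*129 - 81 = (1*(-4 + 33))*129 - 81 = (1*29)*129 - 81 = 29*129 - 81 = 3741 - 81 = 3660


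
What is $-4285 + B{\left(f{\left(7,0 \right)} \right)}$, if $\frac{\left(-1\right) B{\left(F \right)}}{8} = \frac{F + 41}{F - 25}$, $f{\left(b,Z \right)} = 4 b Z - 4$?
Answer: $- \frac{123969}{29} \approx -4274.8$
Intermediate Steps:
$f{\left(b,Z \right)} = -4 + 4 Z b$ ($f{\left(b,Z \right)} = 4 Z b - 4 = -4 + 4 Z b$)
$B{\left(F \right)} = - \frac{8 \left(41 + F\right)}{-25 + F}$ ($B{\left(F \right)} = - 8 \frac{F + 41}{F - 25} = - 8 \frac{41 + F}{-25 + F} = - \frac{8 \left(41 + F\right)}{-25 + F}$)
$-4285 + B{\left(f{\left(7,0 \right)} \right)} = -4285 + \frac{8 \left(-41 - \left(-4 + 4 \cdot 0 \cdot 7\right)\right)}{-25 - \left(4 + 0 \cdot 7\right)} = -4285 + \frac{8 \left(-41 - \left(-4 + 0\right)\right)}{-25 + \left(-4 + 0\right)} = -4285 + \frac{8 \left(-41 - -4\right)}{-25 - 4} = -4285 + \frac{8 \left(-41 + 4\right)}{-29} = -4285 + 8 \left(- \frac{1}{29}\right) \left(-37\right) = -4285 + \frac{296}{29} = - \frac{123969}{29}$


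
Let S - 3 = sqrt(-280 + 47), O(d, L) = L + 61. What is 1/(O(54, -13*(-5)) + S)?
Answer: 129/16874 - I*sqrt(233)/16874 ≈ 0.0076449 - 0.00090461*I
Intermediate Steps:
O(d, L) = 61 + L
S = 3 + I*sqrt(233) (S = 3 + sqrt(-280 + 47) = 3 + sqrt(-233) = 3 + I*sqrt(233) ≈ 3.0 + 15.264*I)
1/(O(54, -13*(-5)) + S) = 1/((61 - 13*(-5)) + (3 + I*sqrt(233))) = 1/((61 + 65) + (3 + I*sqrt(233))) = 1/(126 + (3 + I*sqrt(233))) = 1/(129 + I*sqrt(233))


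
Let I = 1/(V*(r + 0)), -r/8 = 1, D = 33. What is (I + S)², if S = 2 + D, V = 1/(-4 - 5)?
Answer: 83521/64 ≈ 1305.0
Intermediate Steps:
r = -8 (r = -8*1 = -8)
V = -⅑ (V = 1/(-9) = -⅑ ≈ -0.11111)
S = 35 (S = 2 + 33 = 35)
I = 9/8 (I = 1/(-(-8 + 0)/9) = 1/(-⅑*(-8)) = 1/(8/9) = 9/8 ≈ 1.1250)
(I + S)² = (9/8 + 35)² = (289/8)² = 83521/64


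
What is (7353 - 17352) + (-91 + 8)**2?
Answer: -3110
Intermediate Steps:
(7353 - 17352) + (-91 + 8)**2 = -9999 + (-83)**2 = -9999 + 6889 = -3110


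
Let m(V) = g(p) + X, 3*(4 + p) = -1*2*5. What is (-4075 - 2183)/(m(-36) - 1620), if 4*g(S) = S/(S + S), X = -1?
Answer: 50064/12967 ≈ 3.8609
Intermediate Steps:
p = -22/3 (p = -4 + (-1*2*5)/3 = -4 + (-2*5)/3 = -4 + (1/3)*(-10) = -4 - 10/3 = -22/3 ≈ -7.3333)
g(S) = 1/8 (g(S) = (S/(S + S))/4 = (S/((2*S)))/4 = (S*(1/(2*S)))/4 = (1/4)*(1/2) = 1/8)
m(V) = -7/8 (m(V) = 1/8 - 1 = -7/8)
(-4075 - 2183)/(m(-36) - 1620) = (-4075 - 2183)/(-7/8 - 1620) = -6258/(-12967/8) = -6258*(-8/12967) = 50064/12967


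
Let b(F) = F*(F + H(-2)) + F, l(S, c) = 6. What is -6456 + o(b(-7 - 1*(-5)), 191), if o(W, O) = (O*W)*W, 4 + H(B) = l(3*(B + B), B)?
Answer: -5692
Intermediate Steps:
H(B) = 2 (H(B) = -4 + 6 = 2)
b(F) = F + F*(2 + F) (b(F) = F*(F + 2) + F = F*(2 + F) + F = F + F*(2 + F))
o(W, O) = O*W²
-6456 + o(b(-7 - 1*(-5)), 191) = -6456 + 191*((-7 - 1*(-5))*(3 + (-7 - 1*(-5))))² = -6456 + 191*((-7 + 5)*(3 + (-7 + 5)))² = -6456 + 191*(-2*(3 - 2))² = -6456 + 191*(-2*1)² = -6456 + 191*(-2)² = -6456 + 191*4 = -6456 + 764 = -5692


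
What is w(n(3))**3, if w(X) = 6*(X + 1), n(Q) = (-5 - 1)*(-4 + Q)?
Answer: 74088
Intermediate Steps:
n(Q) = 24 - 6*Q (n(Q) = -6*(-4 + Q) = 24 - 6*Q)
w(X) = 6 + 6*X (w(X) = 6*(1 + X) = 6 + 6*X)
w(n(3))**3 = (6 + 6*(24 - 6*3))**3 = (6 + 6*(24 - 18))**3 = (6 + 6*6)**3 = (6 + 36)**3 = 42**3 = 74088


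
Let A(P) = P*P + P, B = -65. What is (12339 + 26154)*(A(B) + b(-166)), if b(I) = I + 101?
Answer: 157628835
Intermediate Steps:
b(I) = 101 + I
A(P) = P + P² (A(P) = P² + P = P + P²)
(12339 + 26154)*(A(B) + b(-166)) = (12339 + 26154)*(-65*(1 - 65) + (101 - 166)) = 38493*(-65*(-64) - 65) = 38493*(4160 - 65) = 38493*4095 = 157628835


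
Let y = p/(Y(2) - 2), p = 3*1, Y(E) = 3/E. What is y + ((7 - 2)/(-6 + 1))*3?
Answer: -9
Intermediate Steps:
p = 3
y = -6 (y = 3/(3/2 - 2) = 3/(-1/2) = 3*(-2) = -6)
y + ((7 - 2)/(-6 + 1))*3 = -6 + ((7 - 2)/(-6 + 1))*3 = -6 + (5/(-5))*3 = -6 + (5*(-1/5))*3 = -6 - 1*3 = -6 - 3 = -9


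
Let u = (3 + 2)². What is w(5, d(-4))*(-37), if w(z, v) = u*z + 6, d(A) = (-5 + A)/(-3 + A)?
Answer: -4847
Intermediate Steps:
u = 25 (u = 5² = 25)
d(A) = (-5 + A)/(-3 + A)
w(z, v) = 6 + 25*z (w(z, v) = 25*z + 6 = 6 + 25*z)
w(5, d(-4))*(-37) = (6 + 25*5)*(-37) = (6 + 125)*(-37) = 131*(-37) = -4847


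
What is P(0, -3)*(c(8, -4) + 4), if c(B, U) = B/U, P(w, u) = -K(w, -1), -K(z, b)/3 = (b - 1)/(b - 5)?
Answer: 2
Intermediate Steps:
K(z, b) = -3*(-1 + b)/(-5 + b) (K(z, b) = -3*(b - 1)/(b - 5) = -3*(-1 + b)/(-5 + b))
P(w, u) = 1 (P(w, u) = -3*(1 - 1*(-1))/(-5 - 1) = -3*(1 + 1)/(-6) = -3*(-1)*2/6 = -1*(-1) = 1)
P(0, -3)*(c(8, -4) + 4) = 1*(8/(-4) + 4) = 1*(8*(-¼) + 4) = 1*(-2 + 4) = 1*2 = 2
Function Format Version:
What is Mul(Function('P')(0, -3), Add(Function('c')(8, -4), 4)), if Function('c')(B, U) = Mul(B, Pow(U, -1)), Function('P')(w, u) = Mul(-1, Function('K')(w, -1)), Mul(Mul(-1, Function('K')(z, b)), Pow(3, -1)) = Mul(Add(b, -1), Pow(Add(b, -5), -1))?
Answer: 2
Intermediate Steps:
Function('K')(z, b) = Mul(-3, Pow(Add(-5, b), -1), Add(-1, b)) (Function('K')(z, b) = Mul(-3, Mul(Add(b, -1), Pow(Add(b, -5), -1))) = Mul(-3, Mul(Add(-1, b), Pow(Add(-5, b), -1))) = Mul(-3, Mul(Pow(Add(-5, b), -1), Add(-1, b))) = Mul(-3, Pow(Add(-5, b), -1), Add(-1, b)))
Function('P')(w, u) = 1 (Function('P')(w, u) = Mul(-1, Mul(3, Pow(Add(-5, -1), -1), Add(1, Mul(-1, -1)))) = Mul(-1, Mul(3, Pow(-6, -1), Add(1, 1))) = Mul(-1, Mul(3, Rational(-1, 6), 2)) = Mul(-1, -1) = 1)
Mul(Function('P')(0, -3), Add(Function('c')(8, -4), 4)) = Mul(1, Add(Mul(8, Pow(-4, -1)), 4)) = Mul(1, Add(Mul(8, Rational(-1, 4)), 4)) = Mul(1, Add(-2, 4)) = Mul(1, 2) = 2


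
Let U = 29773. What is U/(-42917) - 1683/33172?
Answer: -1059859267/1423642724 ≈ -0.74447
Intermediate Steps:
U/(-42917) - 1683/33172 = 29773/(-42917) - 1683/33172 = 29773*(-1/42917) - 1683*1/33172 = -29773/42917 - 1683/33172 = -1059859267/1423642724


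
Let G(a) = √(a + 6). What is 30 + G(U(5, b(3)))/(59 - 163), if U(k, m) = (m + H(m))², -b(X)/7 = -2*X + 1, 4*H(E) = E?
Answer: 30 - √30721/416 ≈ 29.579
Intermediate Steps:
H(E) = E/4
b(X) = -7 + 14*X (b(X) = -7*(-2*X + 1) = -7*(1 - 2*X) = -7 + 14*X)
U(k, m) = 25*m²/16 (U(k, m) = (m + m/4)² = (5*m/4)² = 25*m²/16)
G(a) = √(6 + a)
30 + G(U(5, b(3)))/(59 - 163) = 30 + √(6 + 25*(-7 + 14*3)²/16)/(59 - 163) = 30 + √(6 + 25*(-7 + 42)²/16)/(-104) = 30 + √(6 + (25/16)*35²)*(-1/104) = 30 + √(6 + (25/16)*1225)*(-1/104) = 30 + √(6 + 30625/16)*(-1/104) = 30 + √(30721/16)*(-1/104) = 30 + (√30721/4)*(-1/104) = 30 - √30721/416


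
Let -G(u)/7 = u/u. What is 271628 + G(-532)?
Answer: 271621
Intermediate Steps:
G(u) = -7 (G(u) = -7*u/u = -7*1 = -7)
271628 + G(-532) = 271628 - 7 = 271621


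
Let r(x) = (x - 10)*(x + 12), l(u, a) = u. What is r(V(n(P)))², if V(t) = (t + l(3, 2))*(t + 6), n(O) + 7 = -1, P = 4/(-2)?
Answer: 0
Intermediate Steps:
P = -2 (P = 4*(-½) = -2)
n(O) = -8 (n(O) = -7 - 1 = -8)
V(t) = (3 + t)*(6 + t) (V(t) = (t + 3)*(t + 6) = (3 + t)*(6 + t))
r(x) = (-10 + x)*(12 + x)
r(V(n(P)))² = (-120 + (18 + (-8)² + 9*(-8))² + 2*(18 + (-8)² + 9*(-8)))² = (-120 + (18 + 64 - 72)² + 2*(18 + 64 - 72))² = (-120 + 10² + 2*10)² = (-120 + 100 + 20)² = 0² = 0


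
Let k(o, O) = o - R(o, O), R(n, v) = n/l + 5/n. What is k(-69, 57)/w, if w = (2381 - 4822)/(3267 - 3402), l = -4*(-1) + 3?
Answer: -1283895/393001 ≈ -3.2669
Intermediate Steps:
l = 7 (l = 4 + 3 = 7)
R(n, v) = 5/n + n/7 (R(n, v) = n/7 + 5/n = 5/n + n/7)
w = 2441/135 (w = -2441/(-135) = -2441*(-1/135) = 2441/135 ≈ 18.081)
k(o, O) = -5/o + 6*o/7 (k(o, O) = o - (5/o + o/7) = o + (-5/o - o/7) = -5/o + 6*o/7)
k(-69, 57)/w = (-5/(-69) + (6/7)*(-69))/(2441/135) = (-5*(-1/69) - 414/7)*(135/2441) = (5/69 - 414/7)*(135/2441) = -28531/483*135/2441 = -1283895/393001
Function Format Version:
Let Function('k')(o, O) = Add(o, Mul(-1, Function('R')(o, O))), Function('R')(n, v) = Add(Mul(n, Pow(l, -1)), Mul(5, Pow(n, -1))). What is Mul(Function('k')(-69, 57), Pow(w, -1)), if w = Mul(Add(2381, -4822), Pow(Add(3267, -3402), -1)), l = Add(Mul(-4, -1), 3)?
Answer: Rational(-1283895, 393001) ≈ -3.2669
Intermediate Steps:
l = 7 (l = Add(4, 3) = 7)
Function('R')(n, v) = Add(Mul(5, Pow(n, -1)), Mul(Rational(1, 7), n)) (Function('R')(n, v) = Add(Mul(n, Pow(7, -1)), Mul(5, Pow(n, -1))) = Add(Mul(n, Rational(1, 7)), Mul(5, Pow(n, -1))) = Add(Mul(Rational(1, 7), n), Mul(5, Pow(n, -1))) = Add(Mul(5, Pow(n, -1)), Mul(Rational(1, 7), n)))
w = Rational(2441, 135) (w = Mul(-2441, Pow(-135, -1)) = Mul(-2441, Rational(-1, 135)) = Rational(2441, 135) ≈ 18.081)
Function('k')(o, O) = Add(Mul(-5, Pow(o, -1)), Mul(Rational(6, 7), o)) (Function('k')(o, O) = Add(o, Mul(-1, Add(Mul(5, Pow(o, -1)), Mul(Rational(1, 7), o)))) = Add(o, Add(Mul(-5, Pow(o, -1)), Mul(Rational(-1, 7), o))) = Add(Mul(-5, Pow(o, -1)), Mul(Rational(6, 7), o)))
Mul(Function('k')(-69, 57), Pow(w, -1)) = Mul(Add(Mul(-5, Pow(-69, -1)), Mul(Rational(6, 7), -69)), Pow(Rational(2441, 135), -1)) = Mul(Add(Mul(-5, Rational(-1, 69)), Rational(-414, 7)), Rational(135, 2441)) = Mul(Add(Rational(5, 69), Rational(-414, 7)), Rational(135, 2441)) = Mul(Rational(-28531, 483), Rational(135, 2441)) = Rational(-1283895, 393001)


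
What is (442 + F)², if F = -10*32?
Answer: 14884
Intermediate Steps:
F = -320
(442 + F)² = (442 - 320)² = 122² = 14884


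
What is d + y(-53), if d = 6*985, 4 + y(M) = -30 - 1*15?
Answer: 5861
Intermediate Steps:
y(M) = -49 (y(M) = -4 + (-30 - 1*15) = -4 + (-30 - 15) = -4 - 45 = -49)
d = 5910
d + y(-53) = 5910 - 49 = 5861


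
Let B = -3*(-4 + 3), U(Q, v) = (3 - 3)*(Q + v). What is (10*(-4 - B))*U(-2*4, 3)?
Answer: 0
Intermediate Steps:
U(Q, v) = 0 (U(Q, v) = 0*(Q + v) = 0)
B = 3 (B = -3*(-1) = 3)
(10*(-4 - B))*U(-2*4, 3) = (10*(-4 - 1*3))*0 = (10*(-4 - 3))*0 = (10*(-7))*0 = -70*0 = 0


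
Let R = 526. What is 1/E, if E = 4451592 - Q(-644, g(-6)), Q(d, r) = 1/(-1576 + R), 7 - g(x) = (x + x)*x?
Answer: 1050/4674171601 ≈ 2.2464e-7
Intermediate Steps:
g(x) = 7 - 2*x**2 (g(x) = 7 - (x + x)*x = 7 - 2*x*x = 7 - 2*x**2)
Q(d, r) = -1/1050 (Q(d, r) = 1/(-1576 + 526) = 1/(-1050) = -1/1050)
E = 4674171601/1050 (E = 4451592 - 1*(-1/1050) = 4451592 + 1/1050 = 4674171601/1050 ≈ 4.4516e+6)
1/E = 1/(4674171601/1050) = 1050/4674171601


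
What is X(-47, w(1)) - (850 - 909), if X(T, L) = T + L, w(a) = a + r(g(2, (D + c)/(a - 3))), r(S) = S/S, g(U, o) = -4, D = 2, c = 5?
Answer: 14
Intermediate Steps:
r(S) = 1
w(a) = 1 + a (w(a) = a + 1 = 1 + a)
X(T, L) = L + T
X(-47, w(1)) - (850 - 909) = ((1 + 1) - 47) - (850 - 909) = (2 - 47) - 1*(-59) = -45 + 59 = 14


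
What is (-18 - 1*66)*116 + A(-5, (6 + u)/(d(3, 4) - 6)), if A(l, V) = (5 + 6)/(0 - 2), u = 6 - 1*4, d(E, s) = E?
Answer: -19499/2 ≈ -9749.5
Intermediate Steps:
u = 2 (u = 6 - 4 = 2)
A(l, V) = -11/2 (A(l, V) = 11/(-2) = 11*(-½) = -11/2)
(-18 - 1*66)*116 + A(-5, (6 + u)/(d(3, 4) - 6)) = (-18 - 1*66)*116 - 11/2 = (-18 - 66)*116 - 11/2 = -84*116 - 11/2 = -9744 - 11/2 = -19499/2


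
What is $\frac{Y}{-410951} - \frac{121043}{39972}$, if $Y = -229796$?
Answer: $- \frac{40557336181}{16426533372} \approx -2.469$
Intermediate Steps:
$\frac{Y}{-410951} - \frac{121043}{39972} = - \frac{229796}{-410951} - \frac{121043}{39972} = \left(-229796\right) \left(- \frac{1}{410951}\right) - \frac{121043}{39972} = \frac{229796}{410951} - \frac{121043}{39972} = - \frac{40557336181}{16426533372}$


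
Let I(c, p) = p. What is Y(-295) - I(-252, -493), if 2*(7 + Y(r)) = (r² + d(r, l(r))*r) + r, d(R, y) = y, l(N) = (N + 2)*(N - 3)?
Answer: -12834964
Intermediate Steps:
l(N) = (-3 + N)*(2 + N) (l(N) = (2 + N)*(-3 + N) = (-3 + N)*(2 + N))
Y(r) = -7 + r/2 + r²/2 + r*(-6 + r² - r)/2 (Y(r) = -7 + ((r² + (-6 + r² - r)*r) + r)/2 = -7 + ((r² + r*(-6 + r² - r)) + r)/2 = -7 + (r + r² + r*(-6 + r² - r))/2 = -7 + (r/2 + r²/2 + r*(-6 + r² - r)/2) = -7 + r/2 + r²/2 + r*(-6 + r² - r)/2)
Y(-295) - I(-252, -493) = (-7 + (½)*(-295)³ - 5/2*(-295)) - 1*(-493) = (-7 + (½)*(-25672375) + 1475/2) + 493 = (-7 - 25672375/2 + 1475/2) + 493 = -12835457 + 493 = -12834964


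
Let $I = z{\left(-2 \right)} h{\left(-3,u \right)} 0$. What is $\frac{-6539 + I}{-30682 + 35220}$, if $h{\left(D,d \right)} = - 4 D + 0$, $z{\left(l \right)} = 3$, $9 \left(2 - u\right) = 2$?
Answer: $- \frac{6539}{4538} \approx -1.4409$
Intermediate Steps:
$u = \frac{16}{9}$ ($u = 2 - \frac{2}{9} = \frac{16}{9} \approx 1.7778$)
$h{\left(D,d \right)} = - 4 D$
$I = 0$ ($I = 3 \left(\left(-4\right) \left(-3\right)\right) 0 = 3 \cdot 12 \cdot 0 = 36 \cdot 0 = 0$)
$\frac{-6539 + I}{-30682 + 35220} = \frac{-6539 + 0}{-30682 + 35220} = - \frac{6539}{4538}$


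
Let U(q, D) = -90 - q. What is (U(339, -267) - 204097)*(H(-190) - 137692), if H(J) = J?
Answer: 28200453932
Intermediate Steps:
(U(339, -267) - 204097)*(H(-190) - 137692) = ((-90 - 1*339) - 204097)*(-190 - 137692) = ((-90 - 339) - 204097)*(-137882) = (-429 - 204097)*(-137882) = -204526*(-137882) = 28200453932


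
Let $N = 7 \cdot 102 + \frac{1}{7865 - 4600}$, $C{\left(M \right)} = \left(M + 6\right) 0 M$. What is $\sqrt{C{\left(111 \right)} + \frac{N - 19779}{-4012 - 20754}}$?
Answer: $\frac{2 \sqrt{374061545585}}{1394155} \approx 0.87739$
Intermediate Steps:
$C{\left(M \right)} = 0$ ($C{\left(M \right)} = \left(6 + M\right) 0 M = 0 M = 0$)
$N = \frac{2331211}{3265}$ ($N = 714 + \frac{1}{3265} = \frac{2331211}{3265} \approx 714.0$)
$\sqrt{C{\left(111 \right)} + \frac{N - 19779}{-4012 - 20754}} = \sqrt{0 + \frac{\frac{2331211}{3265} - 19779}{-4012 - 20754}} = \sqrt{0 - \frac{62247224}{3265 \left(-24766\right)}} = \sqrt{0 - - \frac{1073228}{1394155}} = \sqrt{0 + \frac{1073228}{1394155}} = \sqrt{\frac{1073228}{1394155}} = \frac{2 \sqrt{374061545585}}{1394155}$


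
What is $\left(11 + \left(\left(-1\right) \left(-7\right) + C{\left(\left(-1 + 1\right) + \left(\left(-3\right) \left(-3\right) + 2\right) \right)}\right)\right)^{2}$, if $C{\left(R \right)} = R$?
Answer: $841$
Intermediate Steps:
$\left(11 + \left(\left(-1\right) \left(-7\right) + C{\left(\left(-1 + 1\right) + \left(\left(-3\right) \left(-3\right) + 2\right) \right)}\right)\right)^{2} = \left(11 + \left(\left(-1\right) \left(-7\right) + \left(\left(-1 + 1\right) + \left(\left(-3\right) \left(-3\right) + 2\right)\right)\right)\right)^{2} = \left(11 + \left(7 + \left(0 + \left(9 + 2\right)\right)\right)\right)^{2} = \left(11 + \left(7 + \left(0 + 11\right)\right)\right)^{2} = \left(11 + \left(7 + 11\right)\right)^{2} = \left(11 + 18\right)^{2} = 29^{2} = 841$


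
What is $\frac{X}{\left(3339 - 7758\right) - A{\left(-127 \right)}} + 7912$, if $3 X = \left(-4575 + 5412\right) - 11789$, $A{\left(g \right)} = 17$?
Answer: $\frac{26325962}{3327} \approx 7912.8$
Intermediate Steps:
$X = - \frac{10952}{3}$ ($X = \frac{\left(-4575 + 5412\right) - 11789}{3} = \frac{837 - 11789}{3} = \frac{1}{3} \left(-10952\right) = - \frac{10952}{3} \approx -3650.7$)
$\frac{X}{\left(3339 - 7758\right) - A{\left(-127 \right)}} + 7912 = - \frac{10952}{3 \left(\left(3339 - 7758\right) - 17\right)} + 7912 = - \frac{10952}{3 \left(-4419 - 17\right)} + 7912 = - \frac{10952}{3 \left(-4436\right)} + 7912 = \left(- \frac{10952}{3}\right) \left(- \frac{1}{4436}\right) + 7912 = \frac{2738}{3327} + 7912 = \frac{26325962}{3327}$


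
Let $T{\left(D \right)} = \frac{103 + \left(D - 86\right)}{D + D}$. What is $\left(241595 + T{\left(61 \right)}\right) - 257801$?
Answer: $- \frac{988527}{61} \approx -16205.0$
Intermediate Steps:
$T{\left(D \right)} = \frac{17 + D}{2 D}$ ($T{\left(D \right)} = \frac{103 + \left(-86 + D\right)}{2 D} = \left(17 + D\right) \frac{1}{2 D} = \frac{17 + D}{2 D}$)
$\left(241595 + T{\left(61 \right)}\right) - 257801 = \left(241595 + \frac{17 + 61}{2 \cdot 61}\right) - 257801 = \left(241595 + \frac{1}{2} \cdot \frac{1}{61} \cdot 78\right) - 257801 = \left(241595 + \frac{39}{61}\right) - 257801 = \frac{14737334}{61} - 257801 = - \frac{988527}{61}$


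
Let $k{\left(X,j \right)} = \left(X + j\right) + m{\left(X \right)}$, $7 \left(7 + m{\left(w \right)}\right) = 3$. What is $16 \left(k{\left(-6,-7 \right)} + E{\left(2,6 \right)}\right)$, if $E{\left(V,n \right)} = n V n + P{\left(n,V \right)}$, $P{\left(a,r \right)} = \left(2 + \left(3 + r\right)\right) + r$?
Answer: $\frac{6880}{7} \approx 982.86$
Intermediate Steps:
$m{\left(w \right)} = - \frac{46}{7}$ ($m{\left(w \right)} = -7 + \frac{1}{7} \cdot 3 = -7 + \frac{3}{7} = - \frac{46}{7}$)
$P{\left(a,r \right)} = 5 + 2 r$ ($P{\left(a,r \right)} = \left(5 + r\right) + r = 5 + 2 r$)
$k{\left(X,j \right)} = - \frac{46}{7} + X + j$ ($k{\left(X,j \right)} = \left(X + j\right) - \frac{46}{7} = - \frac{46}{7} + X + j$)
$E{\left(V,n \right)} = 5 + 2 V + V n^{2}$ ($E{\left(V,n \right)} = n V n + \left(5 + 2 V\right) = V n n + \left(5 + 2 V\right) = V n^{2} + \left(5 + 2 V\right) = 5 + 2 V + V n^{2}$)
$16 \left(k{\left(-6,-7 \right)} + E{\left(2,6 \right)}\right) = 16 \left(\left(- \frac{46}{7} - 6 - 7\right) + \left(5 + 2 \cdot 2 + 2 \cdot 6^{2}\right)\right) = 16 \left(- \frac{137}{7} + \left(5 + 4 + 2 \cdot 36\right)\right) = 16 \left(- \frac{137}{7} + \left(5 + 4 + 72\right)\right) = 16 \left(- \frac{137}{7} + 81\right) = 16 \cdot \frac{430}{7} = \frac{6880}{7}$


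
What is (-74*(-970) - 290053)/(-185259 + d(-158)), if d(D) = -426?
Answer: 218273/185685 ≈ 1.1755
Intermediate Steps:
(-74*(-970) - 290053)/(-185259 + d(-158)) = (-74*(-970) - 290053)/(-185259 - 426) = (71780 - 290053)/(-185685) = -218273*(-1/185685) = 218273/185685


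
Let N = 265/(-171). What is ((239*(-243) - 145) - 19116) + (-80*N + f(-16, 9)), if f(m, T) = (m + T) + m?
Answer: -13207531/171 ≈ -77237.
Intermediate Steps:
f(m, T) = T + 2*m (f(m, T) = (T + m) + m = T + 2*m)
N = -265/171 (N = 265*(-1/171) = -265/171 ≈ -1.5497)
((239*(-243) - 145) - 19116) + (-80*N + f(-16, 9)) = ((239*(-243) - 145) - 19116) + (-80*(-265/171) + (9 + 2*(-16))) = ((-58077 - 145) - 19116) + (21200/171 + (9 - 32)) = (-58222 - 19116) + (21200/171 - 23) = -77338 + 17267/171 = -13207531/171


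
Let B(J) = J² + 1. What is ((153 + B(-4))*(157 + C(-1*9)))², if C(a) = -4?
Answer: 676520100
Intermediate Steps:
B(J) = 1 + J²
((153 + B(-4))*(157 + C(-1*9)))² = ((153 + (1 + (-4)²))*(157 - 4))² = ((153 + (1 + 16))*153)² = ((153 + 17)*153)² = (170*153)² = 26010² = 676520100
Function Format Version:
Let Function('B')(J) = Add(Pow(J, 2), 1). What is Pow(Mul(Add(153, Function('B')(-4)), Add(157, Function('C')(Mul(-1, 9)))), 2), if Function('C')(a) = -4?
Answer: 676520100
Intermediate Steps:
Function('B')(J) = Add(1, Pow(J, 2))
Pow(Mul(Add(153, Function('B')(-4)), Add(157, Function('C')(Mul(-1, 9)))), 2) = Pow(Mul(Add(153, Add(1, Pow(-4, 2))), Add(157, -4)), 2) = Pow(Mul(Add(153, Add(1, 16)), 153), 2) = Pow(Mul(Add(153, 17), 153), 2) = Pow(Mul(170, 153), 2) = Pow(26010, 2) = 676520100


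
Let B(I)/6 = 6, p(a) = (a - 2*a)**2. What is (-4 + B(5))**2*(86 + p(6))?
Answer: 124928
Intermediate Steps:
p(a) = a**2 (p(a) = (-a)**2 = a**2)
B(I) = 36 (B(I) = 6*6 = 36)
(-4 + B(5))**2*(86 + p(6)) = (-4 + 36)**2*(86 + 6**2) = 32**2*(86 + 36) = 1024*122 = 124928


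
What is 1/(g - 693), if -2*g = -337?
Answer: -2/1049 ≈ -0.0019066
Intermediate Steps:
g = 337/2 (g = -1/2*(-337) = 337/2 ≈ 168.50)
1/(g - 693) = 1/(337/2 - 693) = 1/(-1049/2) = -2/1049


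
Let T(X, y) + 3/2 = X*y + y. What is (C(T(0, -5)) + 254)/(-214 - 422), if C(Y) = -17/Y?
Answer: -278/689 ≈ -0.40348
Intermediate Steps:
T(X, y) = -3/2 + y + X*y (T(X, y) = -3/2 + (X*y + y) = -3/2 + (y + X*y) = -3/2 + y + X*y)
(C(T(0, -5)) + 254)/(-214 - 422) = (-17/(-3/2 - 5 + 0*(-5)) + 254)/(-214 - 422) = (-17/(-3/2 - 5 + 0) + 254)/(-636) = (-17/(-13/2) + 254)*(-1/636) = (-17*(-2/13) + 254)*(-1/636) = (34/13 + 254)*(-1/636) = (3336/13)*(-1/636) = -278/689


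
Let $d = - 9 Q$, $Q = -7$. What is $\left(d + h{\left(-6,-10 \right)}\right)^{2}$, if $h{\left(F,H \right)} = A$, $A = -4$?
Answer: $3481$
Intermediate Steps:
$h{\left(F,H \right)} = -4$
$d = 63$ ($d = \left(-9\right) \left(-7\right) = 63$)
$\left(d + h{\left(-6,-10 \right)}\right)^{2} = \left(63 - 4\right)^{2} = 59^{2} = 3481$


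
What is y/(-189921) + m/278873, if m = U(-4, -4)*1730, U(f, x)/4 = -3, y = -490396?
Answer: 132815443748/52963839033 ≈ 2.5077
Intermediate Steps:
U(f, x) = -12 (U(f, x) = 4*(-3) = -12)
m = -20760 (m = -12*1730 = -20760)
y/(-189921) + m/278873 = -490396/(-189921) - 20760/278873 = -490396*(-1/189921) - 20760*1/278873 = 490396/189921 - 20760/278873 = 132815443748/52963839033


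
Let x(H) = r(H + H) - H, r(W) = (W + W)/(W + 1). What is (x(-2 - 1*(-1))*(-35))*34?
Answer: -5950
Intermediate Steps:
r(W) = 2*W/(1 + W) (r(W) = (2*W)/(1 + W) = 2*W/(1 + W))
x(H) = -H + 4*H/(1 + 2*H) (x(H) = 2*(H + H)/(1 + (H + H)) - H = 2*(2*H)/(1 + 2*H) - H = 4*H/(1 + 2*H) - H = -H + 4*H/(1 + 2*H))
(x(-2 - 1*(-1))*(-35))*34 = (((-2 - 1*(-1))*(3 - 2*(-2 - 1*(-1)))/(1 + 2*(-2 - 1*(-1))))*(-35))*34 = (((-2 + 1)*(3 - 2*(-2 + 1))/(1 + 2*(-2 + 1)))*(-35))*34 = (-(3 - 2*(-1))/(1 + 2*(-1))*(-35))*34 = (-(3 + 2)/(1 - 2)*(-35))*34 = (-1*5/(-1)*(-35))*34 = (-1*(-1)*5*(-35))*34 = (5*(-35))*34 = -175*34 = -5950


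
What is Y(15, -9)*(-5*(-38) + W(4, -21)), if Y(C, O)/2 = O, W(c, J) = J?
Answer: -3042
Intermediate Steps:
Y(C, O) = 2*O
Y(15, -9)*(-5*(-38) + W(4, -21)) = (2*(-9))*(-5*(-38) - 21) = -18*(190 - 21) = -18*169 = -3042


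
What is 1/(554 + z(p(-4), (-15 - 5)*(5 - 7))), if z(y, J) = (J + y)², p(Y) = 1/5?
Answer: 25/54251 ≈ 0.00046082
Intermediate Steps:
p(Y) = ⅕
1/(554 + z(p(-4), (-15 - 5)*(5 - 7))) = 1/(554 + ((-15 - 5)*(5 - 7) + ⅕)²) = 1/(554 + (-20*(-2) + ⅕)²) = 1/(554 + (40 + ⅕)²) = 1/(554 + (201/5)²) = 1/(554 + 40401/25) = 1/(54251/25) = 25/54251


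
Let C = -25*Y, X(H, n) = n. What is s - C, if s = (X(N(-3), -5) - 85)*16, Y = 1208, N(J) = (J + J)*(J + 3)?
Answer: 28760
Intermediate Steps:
N(J) = 2*J*(3 + J) (N(J) = (2*J)*(3 + J) = 2*J*(3 + J))
s = -1440 (s = (-5 - 85)*16 = -90*16 = -1440)
C = -30200 (C = -25*1208 = -30200)
s - C = -1440 - 1*(-30200) = -1440 + 30200 = 28760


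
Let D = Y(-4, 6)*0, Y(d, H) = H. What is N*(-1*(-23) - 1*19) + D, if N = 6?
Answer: 24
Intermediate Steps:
D = 0 (D = 6*0 = 0)
N*(-1*(-23) - 1*19) + D = 6*(-1*(-23) - 1*19) + 0 = 6*(23 - 19) + 0 = 6*4 + 0 = 24 + 0 = 24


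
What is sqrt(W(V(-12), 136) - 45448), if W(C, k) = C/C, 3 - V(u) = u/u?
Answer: I*sqrt(45447) ≈ 213.18*I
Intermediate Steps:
V(u) = 2 (V(u) = 3 - u/u = 3 - 1*1 = 3 - 1 = 2)
W(C, k) = 1
sqrt(W(V(-12), 136) - 45448) = sqrt(1 - 45448) = sqrt(-45447) = I*sqrt(45447)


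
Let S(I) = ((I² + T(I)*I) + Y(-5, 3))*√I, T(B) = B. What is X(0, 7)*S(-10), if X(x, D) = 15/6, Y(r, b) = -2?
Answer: 495*I*√10 ≈ 1565.3*I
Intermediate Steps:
X(x, D) = 5/2 (X(x, D) = 15*(⅙) = 5/2)
S(I) = √I*(-2 + 2*I²) (S(I) = ((I² + I*I) - 2)*√I = ((I² + I²) - 2)*√I = (2*I² - 2)*√I = (-2 + 2*I²)*√I = √I*(-2 + 2*I²))
X(0, 7)*S(-10) = 5*(2*√(-10)*(-1 + (-10)²))/2 = 5*(2*(I*√10)*(-1 + 100))/2 = 5*(2*(I*√10)*99)/2 = 5*(198*I*√10)/2 = 495*I*√10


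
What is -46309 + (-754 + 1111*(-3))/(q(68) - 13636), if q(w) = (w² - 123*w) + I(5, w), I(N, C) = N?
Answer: -804429552/17371 ≈ -46309.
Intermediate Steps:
q(w) = 5 + w² - 123*w (q(w) = (w² - 123*w) + 5 = 5 + w² - 123*w)
-46309 + (-754 + 1111*(-3))/(q(68) - 13636) = -46309 + (-754 + 1111*(-3))/((5 + 68² - 123*68) - 13636) = -46309 + (-754 - 3333)/((5 + 4624 - 8364) - 13636) = -46309 - 4087/(-3735 - 13636) = -46309 - 4087/(-17371) = -46309 - 4087*(-1/17371) = -46309 + 4087/17371 = -804429552/17371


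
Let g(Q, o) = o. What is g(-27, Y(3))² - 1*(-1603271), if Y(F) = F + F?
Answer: 1603307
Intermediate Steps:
Y(F) = 2*F
g(-27, Y(3))² - 1*(-1603271) = (2*3)² - 1*(-1603271) = 6² + 1603271 = 36 + 1603271 = 1603307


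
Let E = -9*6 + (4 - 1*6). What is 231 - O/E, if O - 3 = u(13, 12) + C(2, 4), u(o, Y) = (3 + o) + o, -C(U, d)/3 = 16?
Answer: 1615/7 ≈ 230.71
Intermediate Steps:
C(U, d) = -48 (C(U, d) = -3*16 = -48)
u(o, Y) = 3 + 2*o
E = -56 (E = -54 + (4 - 6) = -54 - 2 = -56)
O = -16 (O = 3 + ((3 + 2*13) - 48) = 3 + ((3 + 26) - 48) = 3 + (29 - 48) = 3 - 19 = -16)
231 - O/E = 231 - (-16)/(-56) = 231 - (-16)*(-1)/56 = 231 - 1*2/7 = 231 - 2/7 = 1615/7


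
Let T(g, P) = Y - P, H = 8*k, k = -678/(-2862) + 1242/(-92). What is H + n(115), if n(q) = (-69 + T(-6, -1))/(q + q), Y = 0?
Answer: -5836598/54855 ≈ -106.40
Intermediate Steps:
k = -12653/954 (k = -678*(-1/2862) + 1242*(-1/92) = 113/477 - 27/2 = -12653/954 ≈ -13.263)
H = -50612/477 (H = 8*(-12653/954) = -50612/477 ≈ -106.10)
T(g, P) = -P (T(g, P) = 0 - P = -P)
n(q) = -34/q (n(q) = (-69 - 1*(-1))/(q + q) = (-69 + 1)/((2*q)) = -34/q)
H + n(115) = -50612/477 - 34/115 = -5836598/54855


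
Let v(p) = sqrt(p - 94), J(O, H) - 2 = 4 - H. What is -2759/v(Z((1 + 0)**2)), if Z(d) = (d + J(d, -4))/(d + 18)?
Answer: 2759*I*sqrt(1349)/355 ≈ 285.45*I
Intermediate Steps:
J(O, H) = 6 - H (J(O, H) = 2 + (4 - H) = 6 - H)
Z(d) = (10 + d)/(18 + d) (Z(d) = (d + (6 - 1*(-4)))/(d + 18) = (d + (6 + 4))/(18 + d) = (d + 10)/(18 + d) = (10 + d)/(18 + d))
v(p) = sqrt(-94 + p)
-2759/v(Z((1 + 0)**2)) = -2759/sqrt(-94 + (10 + (1 + 0)**2)/(18 + (1 + 0)**2)) = -2759/sqrt(-94 + (10 + 1**2)/(18 + 1**2)) = -2759/sqrt(-94 + (10 + 1)/(18 + 1)) = -2759/sqrt(-94 + 11/19) = -2759*(-I*sqrt(1349)/355) = -(-2759)*I*sqrt(1349)/355 = 2759*I*sqrt(1349)/355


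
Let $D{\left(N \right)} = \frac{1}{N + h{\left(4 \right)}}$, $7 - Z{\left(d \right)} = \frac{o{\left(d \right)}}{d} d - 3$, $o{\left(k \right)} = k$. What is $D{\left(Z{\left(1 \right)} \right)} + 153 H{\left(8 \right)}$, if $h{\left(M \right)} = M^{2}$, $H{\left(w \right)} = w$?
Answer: $\frac{30601}{25} \approx 1224.0$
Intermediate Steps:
$Z{\left(d \right)} = 10 - d$ ($Z{\left(d \right)} = 7 - \left(\frac{d}{d} d - 3\right) = 7 - \left(1 d - 3\right) = 7 - \left(d - 3\right) = 7 - \left(-3 + d\right) = 10 - d$)
$D{\left(N \right)} = \frac{1}{16 + N}$ ($D{\left(N \right)} = \frac{1}{N + 4^{2}} = \frac{1}{N + 16} = \frac{1}{16 + N}$)
$D{\left(Z{\left(1 \right)} \right)} + 153 H{\left(8 \right)} = \frac{1}{16 + \left(10 - 1\right)} + 153 \cdot 8 = \frac{1}{16 + \left(10 - 1\right)} + 1224 = \frac{1}{16 + 9} + 1224 = \frac{1}{25} + 1224 = \frac{30601}{25}$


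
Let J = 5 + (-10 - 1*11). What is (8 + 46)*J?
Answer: -864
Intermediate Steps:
J = -16 (J = 5 + (-10 - 11) = 5 - 21 = -16)
(8 + 46)*J = (8 + 46)*(-16) = 54*(-16) = -864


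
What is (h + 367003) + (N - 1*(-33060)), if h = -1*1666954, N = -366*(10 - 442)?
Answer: -1108779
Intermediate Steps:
N = 158112 (N = -366*(-432) = 158112)
h = -1666954
(h + 367003) + (N - 1*(-33060)) = (-1666954 + 367003) + (158112 - 1*(-33060)) = -1299951 + (158112 + 33060) = -1299951 + 191172 = -1108779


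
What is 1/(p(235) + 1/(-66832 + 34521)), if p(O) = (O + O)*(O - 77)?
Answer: 32311/2399414859 ≈ 1.3466e-5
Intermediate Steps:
p(O) = 2*O*(-77 + O) (p(O) = (2*O)*(-77 + O) = 2*O*(-77 + O))
1/(p(235) + 1/(-66832 + 34521)) = 1/(2*235*(-77 + 235) + 1/(-66832 + 34521)) = 1/(2*235*158 + 1/(-32311)) = 1/(74260 - 1/32311) = 1/(2399414859/32311) = 32311/2399414859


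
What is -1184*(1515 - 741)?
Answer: -916416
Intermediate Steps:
-1184*(1515 - 741) = -1184*774 = -916416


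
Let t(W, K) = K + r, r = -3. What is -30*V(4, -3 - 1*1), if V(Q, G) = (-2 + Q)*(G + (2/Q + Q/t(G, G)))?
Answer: 1710/7 ≈ 244.29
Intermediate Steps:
t(W, K) = -3 + K (t(W, K) = K - 3 = -3 + K)
V(Q, G) = (-2 + Q)*(G + 2/Q + Q/(-3 + G)) (V(Q, G) = (-2 + Q)*(G + (2/Q + Q/(-3 + G))) = (-2 + Q)*(G + 2/Q + Q/(-3 + G)))
-30*V(4, -3 - 1*1) = -30*(12 - 4*(-3 - 1*1) + 4²*(-2 + 4) + 4*(-3 + (-3 - 1*1))*(2 - 2*(-3 - 1*1) + (-3 - 1*1)*4))/(4*(-3 + (-3 - 1*1))) = -15*(12 - 4*(-3 - 1) + 16*2 + 4*(-3 + (-3 - 1))*(2 - 2*(-3 - 1) + (-3 - 1)*4))/(2*(-3 + (-3 - 1))) = -15*(12 - 4*(-4) + 32 + 4*(-3 - 4)*(2 - 2*(-4) - 4*4))/(2*(-3 - 4)) = -15*(12 + 16 + 32 + 4*(-7)*(2 + 8 - 16))/(2*(-7)) = -15*(-1)*(12 + 16 + 32 + 4*(-7)*(-6))/(2*7) = -15*(-1)*(12 + 16 + 32 + 168)/(2*7) = -15*(-1)*228/(2*7) = -30*(-57/7) = 1710/7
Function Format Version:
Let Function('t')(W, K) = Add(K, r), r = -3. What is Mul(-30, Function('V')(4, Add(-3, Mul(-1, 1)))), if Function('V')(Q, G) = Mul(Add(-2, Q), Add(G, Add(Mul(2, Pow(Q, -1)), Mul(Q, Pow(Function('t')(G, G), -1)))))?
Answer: Rational(1710, 7) ≈ 244.29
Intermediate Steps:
Function('t')(W, K) = Add(-3, K) (Function('t')(W, K) = Add(K, -3) = Add(-3, K))
Function('V')(Q, G) = Mul(Add(-2, Q), Add(G, Mul(2, Pow(Q, -1)), Mul(Q, Pow(Add(-3, G), -1)))) (Function('V')(Q, G) = Mul(Add(-2, Q), Add(G, Add(Mul(2, Pow(Q, -1)), Mul(Q, Pow(Add(-3, G), -1))))) = Mul(Add(-2, Q), Add(G, Mul(2, Pow(Q, -1)), Mul(Q, Pow(Add(-3, G), -1)))))
Mul(-30, Function('V')(4, Add(-3, Mul(-1, 1)))) = Mul(-30, Mul(Pow(4, -1), Pow(Add(-3, Add(-3, Mul(-1, 1))), -1), Add(12, Mul(-4, Add(-3, Mul(-1, 1))), Mul(Pow(4, 2), Add(-2, 4)), Mul(4, Add(-3, Add(-3, Mul(-1, 1))), Add(2, Mul(-2, Add(-3, Mul(-1, 1))), Mul(Add(-3, Mul(-1, 1)), 4)))))) = Mul(-30, Mul(Rational(1, 4), Pow(Add(-3, Add(-3, -1)), -1), Add(12, Mul(-4, Add(-3, -1)), Mul(16, 2), Mul(4, Add(-3, Add(-3, -1)), Add(2, Mul(-2, Add(-3, -1)), Mul(Add(-3, -1), 4)))))) = Mul(-30, Mul(Rational(1, 4), Pow(Add(-3, -4), -1), Add(12, Mul(-4, -4), 32, Mul(4, Add(-3, -4), Add(2, Mul(-2, -4), Mul(-4, 4)))))) = Mul(-30, Mul(Rational(1, 4), Pow(-7, -1), Add(12, 16, 32, Mul(4, -7, Add(2, 8, -16))))) = Mul(-30, Mul(Rational(1, 4), Rational(-1, 7), Add(12, 16, 32, Mul(4, -7, -6)))) = Mul(-30, Mul(Rational(1, 4), Rational(-1, 7), Add(12, 16, 32, 168))) = Mul(-30, Mul(Rational(1, 4), Rational(-1, 7), 228)) = Mul(-30, Rational(-57, 7)) = Rational(1710, 7)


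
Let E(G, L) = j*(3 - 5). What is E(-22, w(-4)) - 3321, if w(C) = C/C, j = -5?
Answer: -3311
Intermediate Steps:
w(C) = 1
E(G, L) = 10 (E(G, L) = -5*(3 - 5) = -5*(-2) = 10)
E(-22, w(-4)) - 3321 = 10 - 3321 = -3311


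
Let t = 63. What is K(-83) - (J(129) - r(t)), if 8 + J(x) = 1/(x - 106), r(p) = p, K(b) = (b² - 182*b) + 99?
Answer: 509794/23 ≈ 22165.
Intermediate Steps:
K(b) = 99 + b² - 182*b
J(x) = -8 + 1/(-106 + x) (J(x) = -8 + 1/(x - 106) = -8 + 1/(-106 + x))
K(-83) - (J(129) - r(t)) = (99 + (-83)² - 182*(-83)) - ((849 - 8*129)/(-106 + 129) - 1*63) = (99 + 6889 + 15106) - ((849 - 1032)/23 - 63) = 22094 - ((1/23)*(-183) - 63) = 22094 - (-183/23 - 63) = 22094 - 1*(-1632/23) = 22094 + 1632/23 = 509794/23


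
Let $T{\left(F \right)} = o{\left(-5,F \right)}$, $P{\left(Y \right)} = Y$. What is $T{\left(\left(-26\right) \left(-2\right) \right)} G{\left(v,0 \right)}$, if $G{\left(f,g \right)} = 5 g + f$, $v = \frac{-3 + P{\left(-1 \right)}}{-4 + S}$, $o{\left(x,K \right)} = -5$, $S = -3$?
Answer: $- \frac{20}{7} \approx -2.8571$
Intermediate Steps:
$v = \frac{4}{7}$ ($v = \frac{-3 - 1}{-4 - 3} = - \frac{4}{-7} = \left(-4\right) \left(- \frac{1}{7}\right) = \frac{4}{7} \approx 0.57143$)
$G{\left(f,g \right)} = f + 5 g$
$T{\left(F \right)} = -5$
$T{\left(\left(-26\right) \left(-2\right) \right)} G{\left(v,0 \right)} = - 5 \left(\frac{4}{7} + 5 \cdot 0\right) = - 5 \left(\frac{4}{7} + 0\right) = \left(-5\right) \frac{4}{7} = - \frac{20}{7}$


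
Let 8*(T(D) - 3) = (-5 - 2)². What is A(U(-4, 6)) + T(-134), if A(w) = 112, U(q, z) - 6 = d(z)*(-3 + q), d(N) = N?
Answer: 969/8 ≈ 121.13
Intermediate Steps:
T(D) = 73/8 (T(D) = 3 + (-5 - 2)²/8 = 3 + (⅛)*(-7)² = 3 + (⅛)*49 = 3 + 49/8 = 73/8)
U(q, z) = 6 + z*(-3 + q)
A(U(-4, 6)) + T(-134) = 112 + 73/8 = 969/8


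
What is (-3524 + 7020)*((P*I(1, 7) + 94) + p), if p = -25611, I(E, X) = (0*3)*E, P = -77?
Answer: -89207432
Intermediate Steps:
I(E, X) = 0 (I(E, X) = 0*E = 0)
(-3524 + 7020)*((P*I(1, 7) + 94) + p) = (-3524 + 7020)*((-77*0 + 94) - 25611) = 3496*((0 + 94) - 25611) = 3496*(94 - 25611) = 3496*(-25517) = -89207432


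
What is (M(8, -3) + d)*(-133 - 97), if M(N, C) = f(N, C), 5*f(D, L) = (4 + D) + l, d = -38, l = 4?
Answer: 8004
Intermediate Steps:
f(D, L) = 8/5 + D/5 (f(D, L) = ((4 + D) + 4)/5 = (8 + D)/5 = 8/5 + D/5)
M(N, C) = 8/5 + N/5
(M(8, -3) + d)*(-133 - 97) = ((8/5 + (1/5)*8) - 38)*(-133 - 97) = ((8/5 + 8/5) - 38)*(-230) = (16/5 - 38)*(-230) = -174/5*(-230) = 8004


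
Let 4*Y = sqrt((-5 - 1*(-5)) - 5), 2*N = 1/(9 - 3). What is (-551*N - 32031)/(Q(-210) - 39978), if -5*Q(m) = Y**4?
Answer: 24635072/30703119 ≈ 0.80236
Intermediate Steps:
N = 1/12 (N = 1/(2*(9 - 3)) = (1/2)/6 = (1/2)*(1/6) = 1/12 ≈ 0.083333)
Y = I*sqrt(5)/4 (Y = sqrt((-5 - 1*(-5)) - 5)/4 = sqrt((-5 + 5) - 5)/4 = sqrt(0 - 5)/4 = sqrt(-5)/4 = (I*sqrt(5))/4 = I*sqrt(5)/4 ≈ 0.55902*I)
Q(m) = -5/256 (Q(m) = -(I*sqrt(5)/4)**4/5 = -1/5*25/256 = -5/256)
(-551*N - 32031)/(Q(-210) - 39978) = (-551*1/12 - 32031)/(-5/256 - 39978) = (-551/12 - 32031)/(-10234373/256) = -384923/12*(-256/10234373) = 24635072/30703119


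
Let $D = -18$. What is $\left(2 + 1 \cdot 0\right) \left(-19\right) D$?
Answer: $684$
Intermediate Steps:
$\left(2 + 1 \cdot 0\right) \left(-19\right) D = \left(2 + 1 \cdot 0\right) \left(-19\right) \left(-18\right) = \left(2 + 0\right) \left(-19\right) \left(-18\right) = 2 \left(-19\right) \left(-18\right) = \left(-38\right) \left(-18\right) = 684$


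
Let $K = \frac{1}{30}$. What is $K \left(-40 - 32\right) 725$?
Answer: $-1740$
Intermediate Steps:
$K = \frac{1}{30} \approx 0.033333$
$K \left(-40 - 32\right) 725 = \frac{-40 - 32}{30} \cdot 725 = \frac{1}{30} \left(-72\right) 725 = \left(- \frac{12}{5}\right) 725 = -1740$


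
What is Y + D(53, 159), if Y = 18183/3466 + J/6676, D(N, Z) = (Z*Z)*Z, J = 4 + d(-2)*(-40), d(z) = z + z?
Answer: 23252884663499/5784754 ≈ 4.0197e+6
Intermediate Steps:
d(z) = 2*z
J = 164 (J = 4 + (2*(-2))*(-40) = 4 - 4*(-40) = 4 + 160 = 164)
D(N, Z) = Z³ (D(N, Z) = Z²*Z = Z³)
Y = 30489533/5784754 (Y = 18183/3466 + 164/6676 = 18183*(1/3466) + 164*(1/6676) = 18183/3466 + 41/1669 = 30489533/5784754 ≈ 5.2707)
Y + D(53, 159) = 30489533/5784754 + 159³ = 30489533/5784754 + 4019679 = 23252884663499/5784754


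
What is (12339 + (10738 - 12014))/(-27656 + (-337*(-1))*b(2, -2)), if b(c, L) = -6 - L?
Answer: -11063/29004 ≈ -0.38143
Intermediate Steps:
(12339 + (10738 - 12014))/(-27656 + (-337*(-1))*b(2, -2)) = (12339 + (10738 - 12014))/(-27656 + (-337*(-1))*(-6 - 1*(-2))) = (12339 - 1276)/(-27656 + 337*(-6 + 2)) = 11063/(-27656 + 337*(-4)) = 11063/(-27656 - 1348) = 11063/(-29004) = 11063*(-1/29004) = -11063/29004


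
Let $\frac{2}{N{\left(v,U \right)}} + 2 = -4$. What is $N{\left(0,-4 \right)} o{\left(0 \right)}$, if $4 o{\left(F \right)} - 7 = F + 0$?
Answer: $- \frac{7}{12} \approx -0.58333$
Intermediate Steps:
$N{\left(v,U \right)} = - \frac{1}{3}$ ($N{\left(v,U \right)} = \frac{2}{-2 - 4} = \frac{2}{-6} = 2 \left(- \frac{1}{6}\right) = - \frac{1}{3}$)
$o{\left(F \right)} = \frac{7}{4} + \frac{F}{4}$ ($o{\left(F \right)} = \frac{7}{4} + \frac{F + 0}{4} = \frac{7}{4} + \frac{F}{4}$)
$N{\left(0,-4 \right)} o{\left(0 \right)} = - \frac{\frac{7}{4} + \frac{1}{4} \cdot 0}{3} = - \frac{\frac{7}{4} + 0}{3} = \left(- \frac{1}{3}\right) \frac{7}{4} = - \frac{7}{12}$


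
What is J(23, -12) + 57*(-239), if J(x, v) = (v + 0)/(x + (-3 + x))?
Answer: -585801/43 ≈ -13623.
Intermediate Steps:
J(x, v) = v/(-3 + 2*x)
J(23, -12) + 57*(-239) = -12/(-3 + 2*23) + 57*(-239) = -12/(-3 + 46) - 13623 = -12/43 - 13623 = -585801/43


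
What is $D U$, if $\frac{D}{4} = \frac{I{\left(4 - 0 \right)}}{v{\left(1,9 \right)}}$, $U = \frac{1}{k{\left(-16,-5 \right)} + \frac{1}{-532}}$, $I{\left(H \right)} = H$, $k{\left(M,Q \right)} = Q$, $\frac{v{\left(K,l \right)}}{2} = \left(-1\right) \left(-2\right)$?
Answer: $- \frac{2128}{2661} \approx -0.7997$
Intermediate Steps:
$v{\left(K,l \right)} = 4$ ($v{\left(K,l \right)} = 2 \left(\left(-1\right) \left(-2\right)\right) = 2 \cdot 2 = 4$)
$U = - \frac{532}{2661}$ ($U = \frac{1}{-5 + \frac{1}{-532}} = \frac{1}{-5 - \frac{1}{532}} = \frac{1}{- \frac{2661}{532}} = - \frac{532}{2661} \approx -0.19992$)
$D = 4$ ($D = 4 \frac{4 - 0}{4} = 4 \left(4 + 0\right) \frac{1}{4} = 4 \cdot 4 \cdot \frac{1}{4} = 4 \cdot 1 = 4$)
$D U = 4 \left(- \frac{532}{2661}\right) = - \frac{2128}{2661}$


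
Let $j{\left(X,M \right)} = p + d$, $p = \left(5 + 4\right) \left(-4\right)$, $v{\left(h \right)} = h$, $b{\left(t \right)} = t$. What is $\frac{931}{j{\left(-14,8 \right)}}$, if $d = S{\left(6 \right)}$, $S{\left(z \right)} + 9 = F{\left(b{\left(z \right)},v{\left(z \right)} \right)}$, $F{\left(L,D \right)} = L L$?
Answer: $- \frac{931}{9} \approx -103.44$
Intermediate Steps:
$p = -36$ ($p = 9 \left(-4\right) = -36$)
$F{\left(L,D \right)} = L^{2}$
$S{\left(z \right)} = -9 + z^{2}$
$d = 27$ ($d = -9 + 6^{2} = -9 + 36 = 27$)
$j{\left(X,M \right)} = -9$ ($j{\left(X,M \right)} = -36 + 27 = -9$)
$\frac{931}{j{\left(-14,8 \right)}} = \frac{931}{-9} = 931 \left(- \frac{1}{9}\right) = - \frac{931}{9}$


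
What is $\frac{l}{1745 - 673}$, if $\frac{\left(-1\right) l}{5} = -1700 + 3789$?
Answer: $- \frac{10445}{1072} \approx -9.7435$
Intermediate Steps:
$l = -10445$ ($l = - 5 \left(-1700 + 3789\right) = \left(-5\right) 2089 = -10445$)
$\frac{l}{1745 - 673} = - \frac{10445}{1745 - 673} = - \frac{10445}{1072}$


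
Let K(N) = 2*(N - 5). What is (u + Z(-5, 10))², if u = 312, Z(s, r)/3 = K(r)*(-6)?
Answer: 17424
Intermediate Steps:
K(N) = -10 + 2*N (K(N) = 2*(-5 + N) = -10 + 2*N)
Z(s, r) = 180 - 36*r (Z(s, r) = 3*((-10 + 2*r)*(-6)) = 3*(60 - 12*r) = 180 - 36*r)
(u + Z(-5, 10))² = (312 + (180 - 36*10))² = (312 + (180 - 360))² = (312 - 180)² = 132² = 17424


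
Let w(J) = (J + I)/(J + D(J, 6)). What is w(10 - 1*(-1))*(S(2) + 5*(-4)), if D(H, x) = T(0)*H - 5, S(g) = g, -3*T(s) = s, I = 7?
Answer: -54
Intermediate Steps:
T(s) = -s/3
D(H, x) = -5 (D(H, x) = (-⅓*0)*H - 5 = 0*H - 5 = 0 - 5 = -5)
w(J) = (7 + J)/(-5 + J) (w(J) = (J + 7)/(J - 5) = (7 + J)/(-5 + J))
w(10 - 1*(-1))*(S(2) + 5*(-4)) = ((7 + (10 - 1*(-1)))/(-5 + (10 - 1*(-1))))*(2 + 5*(-4)) = ((7 + (10 + 1))/(-5 + (10 + 1)))*(2 - 20) = ((7 + 11)/(-5 + 11))*(-18) = (18/6)*(-18) = ((⅙)*18)*(-18) = 3*(-18) = -54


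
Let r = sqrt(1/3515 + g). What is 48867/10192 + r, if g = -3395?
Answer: 537/112 + 12*I*sqrt(291291565)/3515 ≈ 4.7946 + 58.267*I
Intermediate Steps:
r = 12*I*sqrt(291291565)/3515 (r = sqrt(1/3515 - 3395) = sqrt(-11933424/3515) = 12*I*sqrt(291291565)/3515 ≈ 58.267*I)
48867/10192 + r = 48867/10192 + 12*I*sqrt(291291565)/3515 = 48867*(1/10192) + 12*I*sqrt(291291565)/3515 = 537/112 + 12*I*sqrt(291291565)/3515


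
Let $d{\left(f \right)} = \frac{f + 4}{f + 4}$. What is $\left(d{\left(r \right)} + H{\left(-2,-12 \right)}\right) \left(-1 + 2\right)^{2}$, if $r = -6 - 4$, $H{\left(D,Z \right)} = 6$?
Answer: $7$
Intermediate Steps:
$r = -10$
$d{\left(f \right)} = 1$ ($d{\left(f \right)} = \frac{4 + f}{4 + f} = 1$)
$\left(d{\left(r \right)} + H{\left(-2,-12 \right)}\right) \left(-1 + 2\right)^{2} = \left(1 + 6\right) \left(-1 + 2\right)^{2} = 7 \cdot 1^{2} = 7 \cdot 1 = 7$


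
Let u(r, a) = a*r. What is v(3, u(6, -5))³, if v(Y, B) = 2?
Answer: 8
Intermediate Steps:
v(3, u(6, -5))³ = 2³ = 8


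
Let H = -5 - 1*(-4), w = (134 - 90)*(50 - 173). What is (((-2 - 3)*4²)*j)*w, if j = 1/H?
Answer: -432960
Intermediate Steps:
w = -5412 (w = 44*(-123) = -5412)
H = -1 (H = -5 + 4 = -1)
j = -1 (j = 1/(-1) = -1)
(((-2 - 3)*4²)*j)*w = (((-2 - 3)*4²)*(-1))*(-5412) = (-5*16*(-1))*(-5412) = -80*(-1)*(-5412) = 80*(-5412) = -432960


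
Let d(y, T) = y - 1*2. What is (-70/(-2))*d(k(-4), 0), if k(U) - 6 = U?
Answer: 0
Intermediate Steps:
k(U) = 6 + U
d(y, T) = -2 + y (d(y, T) = y - 2 = -2 + y)
(-70/(-2))*d(k(-4), 0) = (-70/(-2))*(-2 + (6 - 4)) = (-70*(-1)/2)*(-2 + 2) = -7*(-5)*0 = 35*0 = 0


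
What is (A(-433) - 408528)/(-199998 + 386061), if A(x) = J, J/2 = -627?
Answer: -136594/62021 ≈ -2.2024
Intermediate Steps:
J = -1254 (J = 2*(-627) = -1254)
A(x) = -1254
(A(-433) - 408528)/(-199998 + 386061) = (-1254 - 408528)/(-199998 + 386061) = -409782/186063 = -409782*1/186063 = -136594/62021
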